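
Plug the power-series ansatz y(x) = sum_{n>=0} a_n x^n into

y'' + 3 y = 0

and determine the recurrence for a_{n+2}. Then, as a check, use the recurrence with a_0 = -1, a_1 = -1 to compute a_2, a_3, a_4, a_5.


Substitute y = sum_n a_n x^n into y'' + (const) y = 0.
y''(x) = sum_{n>=0} (n+2)(n+1) a_{n+2} x^n.
The ODE becomes sum_n [(n+2)(n+1) a_{n+2} + 3 a_n] x^n = 0.
Setting each coefficient to zero gives the recurrence:
  (n+2)(n+1) a_{n+2} + 3 a_n = 0,
  a_{n+2} = -3 / ((n+1)(n+2)) a_n.

Check with a_0 = -1, a_1 = -1 (apply the recurrence for n = 0, 1, 2, 3): a_0 = -1, a_1 = -1, a_2 = 3/2, a_3 = 1/2, a_4 = -3/8, a_5 = -3/40.

a_{n+2} = -3/((n+1)(n+2)) * a_n; check: a_0 = -1, a_1 = -1, a_2 = 3/2, a_3 = 1/2, a_4 = -3/8, a_5 = -3/40


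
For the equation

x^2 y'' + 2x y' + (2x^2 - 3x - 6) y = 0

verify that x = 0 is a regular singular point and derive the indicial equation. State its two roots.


Divide by x^2 to reach normal form y'' + P_1(x) y' + P_2(x) y = 0 with P_1(x) = 2/x and P_2(x) = 2 - 3/x - 6/x^2.
x = 0 is a singular point because the y'-coefficient 2/x has a pole at x = 0 and the y-coefficient 2 - 3/x - 6/x^2 has a pole at x = 0.
It is a regular singular point because x P_1(x) = p(x) = 2 and x^2 P_2(x) = q(x) = 2x^2 - 3x - 6 are polynomials, hence analytic at x = 0.
p(0) = 2,  q(0) = -6.
Indicial equation: r(r-1) + p(0) r + q(0) = 0, i.e. r^2 + (p(0) - 1) r + q(0) = 0, i.e. r^2 + 1 r - 6 = 0.
Discriminant: (1)^2 - 4(-6) = 25, so r = (-1 ± 5)/2.
Solving: r_1 = 2, r_2 = -3.

indicial: r^2 + 1 r - 6 = 0; roots r_1 = 2, r_2 = -3


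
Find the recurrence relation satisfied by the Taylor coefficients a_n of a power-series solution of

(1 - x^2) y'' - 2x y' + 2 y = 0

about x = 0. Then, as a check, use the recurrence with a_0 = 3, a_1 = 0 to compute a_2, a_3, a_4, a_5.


Substitute y = sum_n a_n x^n.
(1 - 1 x^2) y'' contributes (n+2)(n+1) a_{n+2} - n(n-1) a_n at x^n.
-2 x y'(x) contributes -2 n a_n at x^n.
2 y(x) contributes 2 a_n at x^n.
Matching x^n: (n+2)(n+1) a_{n+2} + (-n(n-1) - 2 n + 2) a_n = 0.
Thus a_{n+2} = (n(n-1) + 2 n - 2) / ((n+1)(n+2)) * a_n.

Check with a_0 = 3, a_1 = 0 (apply the recurrence for n = 0, 1, 2, 3): a_0 = 3, a_1 = 0, a_2 = -3, a_3 = 0, a_4 = -1, a_5 = 0.

a_(n+2) = (n(n-1) + 2 n - 2) / ((n+1)(n+2)) * a_n; check: a_0 = 3, a_1 = 0, a_2 = -3, a_3 = 0, a_4 = -1, a_5 = 0


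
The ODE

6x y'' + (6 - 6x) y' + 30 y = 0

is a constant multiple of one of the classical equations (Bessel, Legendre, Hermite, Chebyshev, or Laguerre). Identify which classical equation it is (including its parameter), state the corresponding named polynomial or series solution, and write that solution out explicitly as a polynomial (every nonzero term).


All three coefficients share the factor 6; dividing through by 6 gives  x y'' + (1 - x) y' + 5 y = 0.
This matches the Laguerre equation x y'' + (1 - x) y' + n y = 0 with n = 5; the polynomial solution is L_5(x).
With y = sum_k a_k x^k, matching x^k gives (k+1)k a_{k+1} + (k+1) a_{k+1} - k a_k + n a_k = 0, i.e. (k+1)^2 a_{k+1} = (k - n) a_k = (k - 5) a_k. The right side vanishes at k = 5, so the series terminates at degree 5.
Standard normalization L_n(0) = 1 gives a_0 = 1. Work upward with a_{k+1} = (k - 5) a_k / (k+1)^2:
  a_1 = (0 - 5)(1) / 1^2 = -5/1 = -5
  a_2 = (1 - 5)(-5) / 2^2 = 20/4 = 5
  a_3 = (2 - 5)(5) / 3^2 = -15/9 = -5/3
  a_4 = (3 - 5)(-5/3) / 4^2 = (10/3)/16 = 5/24
  a_5 = (4 - 5)(5/24) / 5^2 = (-5/24)/25 = -1/120
Hence L_5(x) = -x^5/120 + 5 x^4/24 - 5 x^3/3 + 5 x^2 - 5 x + 1.

L_5(x); series = -x^5/120 + 5 x^4/24 - 5 x^3/3 + 5 x^2 - 5 x + 1


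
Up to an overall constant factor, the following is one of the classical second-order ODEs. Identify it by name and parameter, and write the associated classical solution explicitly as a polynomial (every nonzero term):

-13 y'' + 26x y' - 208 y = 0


All three coefficients share the factor -13; dividing through by -13 gives  y'' - 2x y' + 16 y = 0.
This matches the Hermite equation y'' - 2x y' + 2n y = 0 with 2n = 16, so n = 8; the polynomial solution is H_8(x).
With y = sum_k a_k x^k, matching x^k gives (k+2)(k+1) a_{k+2} = 2(k - n) a_k = 2(k - 8) a_k. The right side vanishes at k = 8, so the series with the parity of 8 terminates at degree 8.
Standard normalization: leading coefficient of H_n is 2^n, so a_8 = 2^8 = 256. Work downward with a_k = (k+1)(k+2) a_{k+2} / (2(k - n)):
  a_6 = (7)(8)(256) / (2(6 - 8)) = 14336/(-4) = -3584
  a_4 = (5)(6)(-3584) / (2(4 - 8)) = -107520/(-8) = 13440
  a_2 = (3)(4)(13440) / (2(2 - 8)) = 161280/(-12) = -13440
  a_0 = (1)(2)(-13440) / (2(0 - 8)) = -26880/(-16) = 1680
Hence H_8(x) = 256 x^8 - 3584 x^6 + 13440 x^4 - 13440 x^2 + 1680.

H_8(x); series = 256 x^8 - 3584 x^6 + 13440 x^4 - 13440 x^2 + 1680


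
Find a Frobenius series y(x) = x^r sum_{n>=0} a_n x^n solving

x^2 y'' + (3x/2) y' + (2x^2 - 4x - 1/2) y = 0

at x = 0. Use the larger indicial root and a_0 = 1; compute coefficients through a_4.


Write in Frobenius form y'' + (p(x)/x) y' + (q(x)/x^2) y = 0:
  p(x) = 3/2,  q(x) = 2x^2 - 4x - 1/2.
Indicial equation: r(r-1) + (3/2) r + (-1/2) = 0 -> roots r_1 = 1/2, r_2 = -1.
Take r = r_1 = 1/2. Let y(x) = x^r sum_{n>=0} a_n x^n with a_0 = 1.
Substitute y = x^r sum a_n x^n and match x^{r+n}. The recurrence is
  D(n) a_n - 4 a_{n-1} + 2 a_{n-2} = 0,  where D(n) = (r+n)(r+n-1) + (3/2)(r+n) + (-1/2).
  a_n = [4 a_{n-1} - 2 a_{n-2}] / D(n).
Since the indicial polynomial factors as (r - r_1)(r - r_2), D(n) = (r_1 + n - r_1)(r_1 + n - r_2) = n(n + 3/2).
Evaluating step by step (a_0 = 1):
  n = 1: D(1) = 1(1 + 3/2) = 5/2; numerator = 4(1) = 4; a_1 = (4)/(5/2) = 8/5
  n = 2: D(2) = 2(2 + 3/2) = 7; numerator = 4(8/5) - 2(1) = 22/5; a_2 = (22/5)/(7) = 22/35
  n = 3: D(3) = 3(3 + 3/2) = 27/2; numerator = 4(22/35) - 2(8/5) = -24/35; a_3 = (-24/35)/(27/2) = -16/315
  n = 4: D(4) = 4(4 + 3/2) = 22; numerator = 4(-16/315) - 2(22/35) = -92/63; a_4 = (-92/63)/(22) = -46/693

r = 1/2; a_0 = 1; a_1 = 8/5; a_2 = 22/35; a_3 = -16/315; a_4 = -46/693


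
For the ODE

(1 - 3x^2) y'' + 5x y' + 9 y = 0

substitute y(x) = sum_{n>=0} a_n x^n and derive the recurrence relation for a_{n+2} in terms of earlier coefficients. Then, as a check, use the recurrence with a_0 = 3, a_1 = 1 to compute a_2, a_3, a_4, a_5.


Substitute y = sum_n a_n x^n.
(1 - 3 x^2) y'' contributes (n+2)(n+1) a_{n+2} - 3 n(n-1) a_n at x^n.
5 x y'(x) contributes 5 n a_n at x^n.
9 y(x) contributes 9 a_n at x^n.
Matching x^n: (n+2)(n+1) a_{n+2} + (-3 n(n-1) + 5 n + 9) a_n = 0.
Thus a_{n+2} = (3 n(n-1) - 5 n - 9) / ((n+1)(n+2)) * a_n.

Check with a_0 = 3, a_1 = 1 (apply the recurrence for n = 0, 1, 2, 3): a_0 = 3, a_1 = 1, a_2 = -27/2, a_3 = -7/3, a_4 = 117/8, a_5 = 7/10.

a_(n+2) = (3 n(n-1) - 5 n - 9) / ((n+1)(n+2)) * a_n; check: a_0 = 3, a_1 = 1, a_2 = -27/2, a_3 = -7/3, a_4 = 117/8, a_5 = 7/10


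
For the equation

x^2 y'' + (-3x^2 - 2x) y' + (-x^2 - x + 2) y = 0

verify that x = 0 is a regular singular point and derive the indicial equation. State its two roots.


Divide by x^2 to reach normal form y'' + P_1(x) y' + P_2(x) y = 0 with P_1(x) = -3 - 2/x and P_2(x) = -1 - 1/x + 2/x^2.
x = 0 is a singular point because the y'-coefficient -3 - 2/x has a pole at x = 0 and the y-coefficient -1 - 1/x + 2/x^2 has a pole at x = 0.
It is a regular singular point because x P_1(x) = p(x) = -3x - 2 and x^2 P_2(x) = q(x) = -x^2 - x + 2 are polynomials, hence analytic at x = 0.
p(0) = -2,  q(0) = 2.
Indicial equation: r(r-1) + p(0) r + q(0) = 0, i.e. r^2 + (p(0) - 1) r + q(0) = 0, i.e. r^2 - 3 r + 2 = 0.
Discriminant: (-3)^2 - 4(2) = 1, so r = (3 ± 1)/2.
Solving: r_1 = 2, r_2 = 1.

indicial: r^2 - 3 r + 2 = 0; roots r_1 = 2, r_2 = 1


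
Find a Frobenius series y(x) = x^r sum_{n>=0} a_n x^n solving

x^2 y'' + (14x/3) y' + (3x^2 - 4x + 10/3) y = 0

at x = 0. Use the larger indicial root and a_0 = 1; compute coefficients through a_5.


Write in Frobenius form y'' + (p(x)/x) y' + (q(x)/x^2) y = 0:
  p(x) = 14/3,  q(x) = 3x^2 - 4x + 10/3.
Indicial equation: r(r-1) + (14/3) r + (10/3) = 0 -> roots r_1 = -5/3, r_2 = -2.
Take r = r_1 = -5/3. Let y(x) = x^r sum_{n>=0} a_n x^n with a_0 = 1.
Substitute y = x^r sum a_n x^n and match x^{r+n}. The recurrence is
  D(n) a_n - 4 a_{n-1} + 3 a_{n-2} = 0,  where D(n) = (r+n)(r+n-1) + (14/3)(r+n) + (10/3).
  a_n = [4 a_{n-1} - 3 a_{n-2}] / D(n).
Since the indicial polynomial factors as (r - r_1)(r - r_2), D(n) = (r_1 + n - r_1)(r_1 + n - r_2) = n(n + 1/3).
Evaluating step by step (a_0 = 1):
  n = 1: D(1) = 1(1 + 1/3) = 4/3; numerator = 4(1) = 4; a_1 = (4)/(4/3) = 3
  n = 2: D(2) = 2(2 + 1/3) = 14/3; numerator = 4(3) - 3(1) = 9; a_2 = (9)/(14/3) = 27/14
  n = 3: D(3) = 3(3 + 1/3) = 10; numerator = 4(27/14) - 3(3) = -9/7; a_3 = (-9/7)/(10) = -9/70
  n = 4: D(4) = 4(4 + 1/3) = 52/3; numerator = 4(-9/70) - 3(27/14) = -63/10; a_4 = (-63/10)/(52/3) = -189/520
  n = 5: D(5) = 5(5 + 1/3) = 80/3; numerator = 4(-189/520) - 3(-9/70) = -486/455; a_5 = (-486/455)/(80/3) = -729/18200

r = -5/3; a_0 = 1; a_1 = 3; a_2 = 27/14; a_3 = -9/70; a_4 = -189/520; a_5 = -729/18200


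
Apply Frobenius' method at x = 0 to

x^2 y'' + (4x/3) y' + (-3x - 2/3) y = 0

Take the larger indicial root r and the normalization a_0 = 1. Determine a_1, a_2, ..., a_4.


Write in Frobenius form y'' + (p(x)/x) y' + (q(x)/x^2) y = 0:
  p(x) = 4/3,  q(x) = -3x - 2/3.
Indicial equation: r(r-1) + (4/3) r + (-2/3) = 0 -> roots r_1 = 2/3, r_2 = -1.
Take r = r_1 = 2/3. Let y(x) = x^r sum_{n>=0} a_n x^n with a_0 = 1.
Substitute y = x^r sum a_n x^n and match x^{r+n}. The recurrence is
  D(n) a_n - 3 a_{n-1} = 0,  where D(n) = (r+n)(r+n-1) + (4/3)(r+n) + (-2/3).
  a_n = 3 / D(n) * a_{n-1}.
Since the indicial polynomial factors as (r - r_1)(r - r_2), D(n) = (r_1 + n - r_1)(r_1 + n - r_2) = n(n + 5/3).
Evaluating step by step (a_0 = 1):
  n = 1: D(1) = 1(1 + 5/3) = 8/3; numerator = 3(1) = 3; a_1 = (3)/(8/3) = 9/8
  n = 2: D(2) = 2(2 + 5/3) = 22/3; numerator = 3(9/8) = 27/8; a_2 = (27/8)/(22/3) = 81/176
  n = 3: D(3) = 3(3 + 5/3) = 14; numerator = 3(81/176) = 243/176; a_3 = (243/176)/(14) = 243/2464
  n = 4: D(4) = 4(4 + 5/3) = 68/3; numerator = 3(243/2464) = 729/2464; a_4 = (729/2464)/(68/3) = 2187/167552

r = 2/3; a_0 = 1; a_1 = 9/8; a_2 = 81/176; a_3 = 243/2464; a_4 = 2187/167552


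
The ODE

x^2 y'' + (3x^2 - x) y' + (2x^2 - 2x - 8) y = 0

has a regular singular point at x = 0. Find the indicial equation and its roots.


Divide by x^2 to reach normal form y'' + P_1(x) y' + P_2(x) y = 0 with P_1(x) = 3 - 1/x and P_2(x) = 2 - 2/x - 8/x^2.
x = 0 is a singular point because the y'-coefficient 3 - 1/x has a pole at x = 0 and the y-coefficient 2 - 2/x - 8/x^2 has a pole at x = 0.
It is a regular singular point because x P_1(x) = p(x) = 3x - 1 and x^2 P_2(x) = q(x) = 2x^2 - 2x - 8 are polynomials, hence analytic at x = 0.
p(0) = -1,  q(0) = -8.
Indicial equation: r(r-1) + p(0) r + q(0) = 0, i.e. r^2 + (p(0) - 1) r + q(0) = 0, i.e. r^2 - 2 r - 8 = 0.
Discriminant: (-2)^2 - 4(-8) = 36, so r = (2 ± 6)/2.
Solving: r_1 = 4, r_2 = -2.

indicial: r^2 - 2 r - 8 = 0; roots r_1 = 4, r_2 = -2


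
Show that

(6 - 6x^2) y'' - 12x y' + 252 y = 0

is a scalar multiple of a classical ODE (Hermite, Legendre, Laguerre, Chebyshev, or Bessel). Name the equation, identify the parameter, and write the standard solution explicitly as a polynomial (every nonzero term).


All three coefficients share the factor 6; dividing through by 6 gives  (1 - x^2) y'' - 2x y' + 42 y = 0.
This matches the Legendre equation (1 - x^2) y'' - 2x y' + n(n+1) y = 0 (note the -2x y' term) with n(n+1) = 42, so n = 6; the polynomial solution is P_6(x).
With y = sum_k a_k x^k, matching x^k gives (k+2)(k+1) a_{k+2} = [k(k+1) - n(n+1)] a_k = (k - 6)(k + 7) a_k. The right side vanishes at k = 6, so the series with the parity of 6 terminates at degree 6.
Standard normalization (P_n(1) = 1): leading coefficient (2n)!/(2^n (n!)^2) = 479001600/(64*518400) = 231/16, so a_6 = 231/16. Work downward with a_k = (k+1)(k+2) a_{k+2} / ((k - 6)(k + 7)):
  a_4 = (5)(6)(231/16) / ((4 - 6)(4 + 7)) = (3465/8)/(-22) = -315/16
  a_2 = (3)(4)(-315/16) / ((2 - 6)(2 + 7)) = (-945/4)/(-36) = 105/16
  a_0 = (1)(2)(105/16) / ((0 - 6)(0 + 7)) = (105/8)/(-42) = -5/16
Hence P_6(x) = 231 x^6/16 - 315 x^4/16 + 105 x^2/16 - 5/16.

P_6(x); series = 231 x^6/16 - 315 x^4/16 + 105 x^2/16 - 5/16


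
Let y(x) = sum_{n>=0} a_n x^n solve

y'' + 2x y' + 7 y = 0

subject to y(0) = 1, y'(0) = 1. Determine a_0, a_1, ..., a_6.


Ansatz: y(x) = sum_{n>=0} a_n x^n, so y'(x) = sum_{n>=1} n a_n x^(n-1) and y''(x) = sum_{n>=2} n(n-1) a_n x^(n-2).
Substitute into P(x) y'' + Q(x) y' + R(x) y = 0 with P(x) = 1, Q(x) = 2x, R(x) = 7, and match powers of x.
Initial conditions: a_0 = 1, a_1 = 1.
Setting the coefficient of each power of x to zero and solving order by order (substituting the coefficients already found):
  x^0: 2 a_2 + 7 a_0 = 0  ->  2 a_2 = -7 a_0 = -7  ->  a_2 = -7/2
  x^1: 6 a_3 + 9 a_1 = 0  ->  6 a_3 = -9 a_1 = -9  ->  a_3 = -3/2
  x^2: 12 a_4 + 11 a_2 = 0  ->  12 a_4 = -11 a_2 = 77/2  ->  a_4 = 77/24
  x^3: 20 a_5 + 13 a_3 = 0  ->  20 a_5 = -13 a_3 = 39/2  ->  a_5 = 39/40
  x^4: 30 a_6 + 15 a_4 = 0  ->  30 a_6 = -15 a_4 = -385/8  ->  a_6 = -77/48
Truncated series: y(x) = 1 + x - (7/2) x^2 - (3/2) x^3 + (77/24) x^4 + (39/40) x^5 - (77/48) x^6 + O(x^7).

a_0 = 1; a_1 = 1; a_2 = -7/2; a_3 = -3/2; a_4 = 77/24; a_5 = 39/40; a_6 = -77/48


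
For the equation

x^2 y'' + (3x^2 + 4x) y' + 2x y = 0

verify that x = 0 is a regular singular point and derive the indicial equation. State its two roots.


Divide by x^2 to reach normal form y'' + P_1(x) y' + P_2(x) y = 0 with P_1(x) = 3 + 4/x and P_2(x) = 2/x.
x = 0 is a singular point because the y'-coefficient 3 + 4/x has a pole at x = 0 and the y-coefficient 2/x has a pole at x = 0.
It is a regular singular point because x P_1(x) = p(x) = 3x + 4 and x^2 P_2(x) = q(x) = 2x are polynomials, hence analytic at x = 0.
p(0) = 4,  q(0) = 0.
Indicial equation: r(r-1) + p(0) r + q(0) = 0, i.e. r^2 + (p(0) - 1) r + q(0) = 0, i.e. r^2 + 3 r = 0.
Discriminant: (3)^2 - 4(0) = 9, so r = (-3 ± 3)/2.
Solving: r_1 = 0, r_2 = -3.

indicial: r^2 + 3 r = 0; roots r_1 = 0, r_2 = -3


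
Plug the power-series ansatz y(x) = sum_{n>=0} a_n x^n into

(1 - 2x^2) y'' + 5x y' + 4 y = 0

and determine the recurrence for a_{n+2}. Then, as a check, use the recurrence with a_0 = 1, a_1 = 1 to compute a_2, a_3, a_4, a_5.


Substitute y = sum_n a_n x^n.
(1 - 2 x^2) y'' contributes (n+2)(n+1) a_{n+2} - 2 n(n-1) a_n at x^n.
5 x y'(x) contributes 5 n a_n at x^n.
4 y(x) contributes 4 a_n at x^n.
Matching x^n: (n+2)(n+1) a_{n+2} + (-2 n(n-1) + 5 n + 4) a_n = 0.
Thus a_{n+2} = (2 n(n-1) - 5 n - 4) / ((n+1)(n+2)) * a_n.

Check with a_0 = 1, a_1 = 1 (apply the recurrence for n = 0, 1, 2, 3): a_0 = 1, a_1 = 1, a_2 = -2, a_3 = -3/2, a_4 = 5/3, a_5 = 21/40.

a_(n+2) = (2 n(n-1) - 5 n - 4) / ((n+1)(n+2)) * a_n; check: a_0 = 1, a_1 = 1, a_2 = -2, a_3 = -3/2, a_4 = 5/3, a_5 = 21/40


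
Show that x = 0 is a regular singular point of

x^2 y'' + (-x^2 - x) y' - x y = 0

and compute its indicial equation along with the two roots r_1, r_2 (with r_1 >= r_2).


Divide by x^2 to reach normal form y'' + P_1(x) y' + P_2(x) y = 0 with P_1(x) = -1 - 1/x and P_2(x) = -1/x.
x = 0 is a singular point because the y'-coefficient -1 - 1/x has a pole at x = 0 and the y-coefficient -1/x has a pole at x = 0.
It is a regular singular point because x P_1(x) = p(x) = -x - 1 and x^2 P_2(x) = q(x) = -x are polynomials, hence analytic at x = 0.
p(0) = -1,  q(0) = 0.
Indicial equation: r(r-1) + p(0) r + q(0) = 0, i.e. r^2 + (p(0) - 1) r + q(0) = 0, i.e. r^2 - 2 r = 0.
Discriminant: (-2)^2 - 4(0) = 4, so r = (2 ± 2)/2.
Solving: r_1 = 2, r_2 = 0.

indicial: r^2 - 2 r = 0; roots r_1 = 2, r_2 = 0


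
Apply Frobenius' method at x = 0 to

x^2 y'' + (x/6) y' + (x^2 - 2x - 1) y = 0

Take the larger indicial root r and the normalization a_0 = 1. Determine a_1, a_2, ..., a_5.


Write in Frobenius form y'' + (p(x)/x) y' + (q(x)/x^2) y = 0:
  p(x) = 1/6,  q(x) = x^2 - 2x - 1.
Indicial equation: r(r-1) + (1/6) r + (-1) = 0 -> roots r_1 = 3/2, r_2 = -2/3.
Take r = r_1 = 3/2. Let y(x) = x^r sum_{n>=0} a_n x^n with a_0 = 1.
Substitute y = x^r sum a_n x^n and match x^{r+n}. The recurrence is
  D(n) a_n - 2 a_{n-1} + 1 a_{n-2} = 0,  where D(n) = (r+n)(r+n-1) + (1/6)(r+n) + (-1).
  a_n = [2 a_{n-1} - 1 a_{n-2}] / D(n).
Since the indicial polynomial factors as (r - r_1)(r - r_2), D(n) = (r_1 + n - r_1)(r_1 + n - r_2) = n(n + 13/6).
Evaluating step by step (a_0 = 1):
  n = 1: D(1) = 1(1 + 13/6) = 19/6; numerator = 2(1) = 2; a_1 = (2)/(19/6) = 12/19
  n = 2: D(2) = 2(2 + 13/6) = 25/3; numerator = 2(12/19) - 1(1) = 5/19; a_2 = (5/19)/(25/3) = 3/95
  n = 3: D(3) = 3(3 + 13/6) = 31/2; numerator = 2(3/95) - 1(12/19) = -54/95; a_3 = (-54/95)/(31/2) = -108/2945
  n = 4: D(4) = 4(4 + 13/6) = 74/3; numerator = 2(-108/2945) - 1(3/95) = -309/2945; a_4 = (-309/2945)/(74/3) = -927/217930
  n = 5: D(5) = 5(5 + 13/6) = 215/6; numerator = 2(-927/217930) - 1(-108/2945) = 99/3515; a_5 = (99/3515)/(215/6) = 594/755725

r = 3/2; a_0 = 1; a_1 = 12/19; a_2 = 3/95; a_3 = -108/2945; a_4 = -927/217930; a_5 = 594/755725


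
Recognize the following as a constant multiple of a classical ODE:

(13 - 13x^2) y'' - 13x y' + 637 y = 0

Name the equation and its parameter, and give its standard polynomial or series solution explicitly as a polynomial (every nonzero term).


All three coefficients share the factor 13; dividing through by 13 gives  (1 - x^2) y'' - x y' + 49 y = 0.
This matches the Chebyshev equation (1 - x^2) y'' - x y' + n^2 y = 0 (note the -x y' term, not -2x y') with n^2 = 49, so n = 7; the polynomial solution is T_7(x).
With y = sum_k a_k x^k, matching x^k gives (k+2)(k+1) a_{k+2} = (k^2 - n^2) a_k = (k - 7)(k + 7) a_k. The right side vanishes at k = 7, so the series with the parity of 7 terminates at degree 7.
Standard normalization: leading coefficient of T_n is 2^(n-1), so a_7 = 2^6 = 64. Work downward with a_k = (k+1)(k+2) a_{k+2} / ((k - 7)(k + 7)):
  a_5 = (6)(7)(64) / ((5 - 7)(5 + 7)) = 2688/(-24) = -112
  a_3 = (4)(5)(-112) / ((3 - 7)(3 + 7)) = -2240/(-40) = 56
  a_1 = (2)(3)(56) / ((1 - 7)(1 + 7)) = 336/(-48) = -7
Hence T_7(x) = 64 x^7 - 112 x^5 + 56 x^3 - 7 x.

T_7(x); series = 64 x^7 - 112 x^5 + 56 x^3 - 7 x


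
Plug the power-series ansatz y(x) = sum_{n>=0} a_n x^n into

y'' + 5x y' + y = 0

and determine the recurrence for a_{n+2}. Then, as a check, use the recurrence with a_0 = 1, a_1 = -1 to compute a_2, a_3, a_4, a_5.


Substitute y = sum_n a_n x^n.
y''(x) has coefficient (n+2)(n+1) a_{n+2} at x^n;
5 x y'(x) has coefficient 5 n a_n at x^n (shift);
y(x) has coefficient 1 a_n at x^n.
Matching x^n: (n+2)(n+1) a_{n+2} + (5n + 1) a_n = 0.
Thus a_{n+2} = (-5n - 1) / ((n+1)(n+2)) * a_n.

Check with a_0 = 1, a_1 = -1 (apply the recurrence for n = 0, 1, 2, 3): a_0 = 1, a_1 = -1, a_2 = -1/2, a_3 = 1, a_4 = 11/24, a_5 = -4/5.

a_(n+2) = (-5n - 1) / ((n+1)(n+2)) * a_n; check: a_0 = 1, a_1 = -1, a_2 = -1/2, a_3 = 1, a_4 = 11/24, a_5 = -4/5


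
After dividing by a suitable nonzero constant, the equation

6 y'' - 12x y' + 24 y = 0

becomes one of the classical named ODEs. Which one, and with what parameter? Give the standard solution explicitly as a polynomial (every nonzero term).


All three coefficients share the factor 6; dividing through by 6 gives  y'' - 2x y' + 4 y = 0.
This matches the Hermite equation y'' - 2x y' + 2n y = 0 with 2n = 4, so n = 2; the polynomial solution is H_2(x).
With y = sum_k a_k x^k, matching x^k gives (k+2)(k+1) a_{k+2} = 2(k - n) a_k = 2(k - 2) a_k. The right side vanishes at k = 2, so the series with the parity of 2 terminates at degree 2.
Standard normalization: leading coefficient of H_n is 2^n, so a_2 = 2^2 = 4. Work downward with a_k = (k+1)(k+2) a_{k+2} / (2(k - n)):
  a_0 = (1)(2)(4) / (2(0 - 2)) = 8/(-4) = -2
Hence H_2(x) = 4 x^2 - 2.

H_2(x); series = 4 x^2 - 2


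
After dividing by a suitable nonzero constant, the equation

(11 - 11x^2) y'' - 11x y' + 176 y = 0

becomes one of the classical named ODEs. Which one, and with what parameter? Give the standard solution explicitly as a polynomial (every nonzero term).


All three coefficients share the factor 11; dividing through by 11 gives  (1 - x^2) y'' - x y' + 16 y = 0.
This matches the Chebyshev equation (1 - x^2) y'' - x y' + n^2 y = 0 (note the -x y' term, not -2x y') with n^2 = 16, so n = 4; the polynomial solution is T_4(x).
With y = sum_k a_k x^k, matching x^k gives (k+2)(k+1) a_{k+2} = (k^2 - n^2) a_k = (k - 4)(k + 4) a_k. The right side vanishes at k = 4, so the series with the parity of 4 terminates at degree 4.
Standard normalization: leading coefficient of T_n is 2^(n-1), so a_4 = 2^3 = 8. Work downward with a_k = (k+1)(k+2) a_{k+2} / ((k - 4)(k + 4)):
  a_2 = (3)(4)(8) / ((2 - 4)(2 + 4)) = 96/(-12) = -8
  a_0 = (1)(2)(-8) / ((0 - 4)(0 + 4)) = -16/(-16) = 1
Hence T_4(x) = 8 x^4 - 8 x^2 + 1.

T_4(x); series = 8 x^4 - 8 x^2 + 1


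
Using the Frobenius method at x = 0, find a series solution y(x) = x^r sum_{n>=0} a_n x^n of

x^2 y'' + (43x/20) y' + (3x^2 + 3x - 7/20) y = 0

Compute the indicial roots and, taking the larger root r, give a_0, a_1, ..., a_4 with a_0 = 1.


Write in Frobenius form y'' + (p(x)/x) y' + (q(x)/x^2) y = 0:
  p(x) = 43/20,  q(x) = 3x^2 + 3x - 7/20.
Indicial equation: r(r-1) + (43/20) r + (-7/20) = 0 -> roots r_1 = 1/4, r_2 = -7/5.
Take r = r_1 = 1/4. Let y(x) = x^r sum_{n>=0} a_n x^n with a_0 = 1.
Substitute y = x^r sum a_n x^n and match x^{r+n}. The recurrence is
  D(n) a_n + 3 a_{n-1} + 3 a_{n-2} = 0,  where D(n) = (r+n)(r+n-1) + (43/20)(r+n) + (-7/20).
  a_n = [-3 a_{n-1} - 3 a_{n-2}] / D(n).
Since the indicial polynomial factors as (r - r_1)(r - r_2), D(n) = (r_1 + n - r_1)(r_1 + n - r_2) = n(n + 33/20).
Evaluating step by step (a_0 = 1):
  n = 1: D(1) = 1(1 + 33/20) = 53/20; numerator = -3(1) = -3; a_1 = (-3)/(53/20) = -60/53
  n = 2: D(2) = 2(2 + 33/20) = 73/10; numerator = -3(-60/53) - 3(1) = 21/53; a_2 = (21/53)/(73/10) = 210/3869
  n = 3: D(3) = 3(3 + 33/20) = 279/20; numerator = -3(210/3869) - 3(-60/53) = 12510/3869; a_3 = (12510/3869)/(279/20) = 27800/119939
  n = 4: D(4) = 4(4 + 33/20) = 113/5; numerator = -3(27800/119939) - 3(210/3869) = -1410/1643; a_4 = (-1410/1643)/(113/5) = -7050/185659

r = 1/4; a_0 = 1; a_1 = -60/53; a_2 = 210/3869; a_3 = 27800/119939; a_4 = -7050/185659


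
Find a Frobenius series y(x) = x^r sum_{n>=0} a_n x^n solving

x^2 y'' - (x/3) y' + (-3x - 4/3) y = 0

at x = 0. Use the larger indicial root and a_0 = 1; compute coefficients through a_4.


Write in Frobenius form y'' + (p(x)/x) y' + (q(x)/x^2) y = 0:
  p(x) = -1/3,  q(x) = -3x - 4/3.
Indicial equation: r(r-1) + (-1/3) r + (-4/3) = 0 -> roots r_1 = 2, r_2 = -2/3.
Take r = r_1 = 2. Let y(x) = x^r sum_{n>=0} a_n x^n with a_0 = 1.
Substitute y = x^r sum a_n x^n and match x^{r+n}. The recurrence is
  D(n) a_n - 3 a_{n-1} = 0,  where D(n) = (r+n)(r+n-1) + (-1/3)(r+n) + (-4/3).
  a_n = 3 / D(n) * a_{n-1}.
Since the indicial polynomial factors as (r - r_1)(r - r_2), D(n) = (r_1 + n - r_1)(r_1 + n - r_2) = n(n + 8/3).
Evaluating step by step (a_0 = 1):
  n = 1: D(1) = 1(1 + 8/3) = 11/3; numerator = 3(1) = 3; a_1 = (3)/(11/3) = 9/11
  n = 2: D(2) = 2(2 + 8/3) = 28/3; numerator = 3(9/11) = 27/11; a_2 = (27/11)/(28/3) = 81/308
  n = 3: D(3) = 3(3 + 8/3) = 17; numerator = 3(81/308) = 243/308; a_3 = (243/308)/(17) = 243/5236
  n = 4: D(4) = 4(4 + 8/3) = 80/3; numerator = 3(243/5236) = 729/5236; a_4 = (729/5236)/(80/3) = 2187/418880

r = 2; a_0 = 1; a_1 = 9/11; a_2 = 81/308; a_3 = 243/5236; a_4 = 2187/418880


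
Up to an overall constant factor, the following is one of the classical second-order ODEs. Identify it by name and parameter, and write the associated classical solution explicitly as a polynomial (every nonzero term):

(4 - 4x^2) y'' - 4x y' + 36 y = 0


All three coefficients share the factor 4; dividing through by 4 gives  (1 - x^2) y'' - x y' + 9 y = 0.
This matches the Chebyshev equation (1 - x^2) y'' - x y' + n^2 y = 0 (note the -x y' term, not -2x y') with n^2 = 9, so n = 3; the polynomial solution is T_3(x).
With y = sum_k a_k x^k, matching x^k gives (k+2)(k+1) a_{k+2} = (k^2 - n^2) a_k = (k - 3)(k + 3) a_k. The right side vanishes at k = 3, so the series with the parity of 3 terminates at degree 3.
Standard normalization: leading coefficient of T_n is 2^(n-1), so a_3 = 2^2 = 4. Work downward with a_k = (k+1)(k+2) a_{k+2} / ((k - 3)(k + 3)):
  a_1 = (2)(3)(4) / ((1 - 3)(1 + 3)) = 24/(-8) = -3
Hence T_3(x) = 4 x^3 - 3 x.

T_3(x); series = 4 x^3 - 3 x


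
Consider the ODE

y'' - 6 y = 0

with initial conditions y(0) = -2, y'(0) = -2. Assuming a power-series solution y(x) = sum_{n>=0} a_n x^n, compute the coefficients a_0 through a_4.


Ansatz: y(x) = sum_{n>=0} a_n x^n, so y'(x) = sum_{n>=1} n a_n x^(n-1) and y''(x) = sum_{n>=2} n(n-1) a_n x^(n-2).
Substitute into P(x) y'' + Q(x) y' + R(x) y = 0 with P(x) = 1, Q(x) = 0, R(x) = -6, and match powers of x.
Initial conditions: a_0 = -2, a_1 = -2.
Setting the coefficient of each power of x to zero and solving order by order (substituting the coefficients already found):
  x^0: 2 a_2 - 6 a_0 = 0  ->  2 a_2 = 6 a_0 = -12  ->  a_2 = -6
  x^1: 6 a_3 - 6 a_1 = 0  ->  6 a_3 = 6 a_1 = -12  ->  a_3 = -2
  x^2: 12 a_4 - 6 a_2 = 0  ->  12 a_4 = 6 a_2 = -36  ->  a_4 = -3
Truncated series: y(x) = -2 - 2 x - 6 x^2 - 2 x^3 - 3 x^4 + O(x^5).

a_0 = -2; a_1 = -2; a_2 = -6; a_3 = -2; a_4 = -3


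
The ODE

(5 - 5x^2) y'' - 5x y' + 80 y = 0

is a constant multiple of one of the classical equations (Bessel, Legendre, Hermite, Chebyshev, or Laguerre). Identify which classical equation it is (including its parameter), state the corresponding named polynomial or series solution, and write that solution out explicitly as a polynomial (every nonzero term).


All three coefficients share the factor 5; dividing through by 5 gives  (1 - x^2) y'' - x y' + 16 y = 0.
This matches the Chebyshev equation (1 - x^2) y'' - x y' + n^2 y = 0 (note the -x y' term, not -2x y') with n^2 = 16, so n = 4; the polynomial solution is T_4(x).
With y = sum_k a_k x^k, matching x^k gives (k+2)(k+1) a_{k+2} = (k^2 - n^2) a_k = (k - 4)(k + 4) a_k. The right side vanishes at k = 4, so the series with the parity of 4 terminates at degree 4.
Standard normalization: leading coefficient of T_n is 2^(n-1), so a_4 = 2^3 = 8. Work downward with a_k = (k+1)(k+2) a_{k+2} / ((k - 4)(k + 4)):
  a_2 = (3)(4)(8) / ((2 - 4)(2 + 4)) = 96/(-12) = -8
  a_0 = (1)(2)(-8) / ((0 - 4)(0 + 4)) = -16/(-16) = 1
Hence T_4(x) = 8 x^4 - 8 x^2 + 1.

T_4(x); series = 8 x^4 - 8 x^2 + 1


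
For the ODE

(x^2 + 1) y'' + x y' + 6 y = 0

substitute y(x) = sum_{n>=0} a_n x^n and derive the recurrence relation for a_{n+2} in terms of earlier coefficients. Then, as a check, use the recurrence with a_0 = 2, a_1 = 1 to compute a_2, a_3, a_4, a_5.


Substitute y = sum_n a_n x^n.
(1 + 1 x^2) y'' contributes (n+2)(n+1) a_{n+2} + n(n-1) a_n at x^n.
x y'(x) contributes n a_n at x^n.
6 y(x) contributes 6 a_n at x^n.
Matching x^n: (n+2)(n+1) a_{n+2} + (n(n-1) + n + 6) a_n = 0.
Thus a_{n+2} = (-n(n-1) - n - 6) / ((n+1)(n+2)) * a_n.

Check with a_0 = 2, a_1 = 1 (apply the recurrence for n = 0, 1, 2, 3): a_0 = 2, a_1 = 1, a_2 = -6, a_3 = -7/6, a_4 = 5, a_5 = 7/8.

a_(n+2) = (-n(n-1) - n - 6) / ((n+1)(n+2)) * a_n; check: a_0 = 2, a_1 = 1, a_2 = -6, a_3 = -7/6, a_4 = 5, a_5 = 7/8


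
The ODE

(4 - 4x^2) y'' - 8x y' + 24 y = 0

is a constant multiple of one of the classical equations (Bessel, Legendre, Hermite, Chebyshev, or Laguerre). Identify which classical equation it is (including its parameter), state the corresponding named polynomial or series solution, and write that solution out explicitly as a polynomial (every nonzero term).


All three coefficients share the factor 4; dividing through by 4 gives  (1 - x^2) y'' - 2x y' + 6 y = 0.
This matches the Legendre equation (1 - x^2) y'' - 2x y' + n(n+1) y = 0 (note the -2x y' term) with n(n+1) = 6, so n = 2; the polynomial solution is P_2(x).
With y = sum_k a_k x^k, matching x^k gives (k+2)(k+1) a_{k+2} = [k(k+1) - n(n+1)] a_k = (k - 2)(k + 3) a_k. The right side vanishes at k = 2, so the series with the parity of 2 terminates at degree 2.
Standard normalization (P_n(1) = 1): leading coefficient (2n)!/(2^n (n!)^2) = 24/(4*4) = 3/2, so a_2 = 3/2. Work downward with a_k = (k+1)(k+2) a_{k+2} / ((k - 2)(k + 3)):
  a_0 = (1)(2)(3/2) / ((0 - 2)(0 + 3)) = 3/(-6) = -1/2
Hence P_2(x) = 3 x^2/2 - 1/2.

P_2(x); series = 3 x^2/2 - 1/2


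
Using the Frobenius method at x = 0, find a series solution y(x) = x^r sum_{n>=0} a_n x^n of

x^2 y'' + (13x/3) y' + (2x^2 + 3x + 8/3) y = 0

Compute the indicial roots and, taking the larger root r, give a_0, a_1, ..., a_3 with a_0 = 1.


Write in Frobenius form y'' + (p(x)/x) y' + (q(x)/x^2) y = 0:
  p(x) = 13/3,  q(x) = 2x^2 + 3x + 8/3.
Indicial equation: r(r-1) + (13/3) r + (8/3) = 0 -> roots r_1 = -4/3, r_2 = -2.
Take r = r_1 = -4/3. Let y(x) = x^r sum_{n>=0} a_n x^n with a_0 = 1.
Substitute y = x^r sum a_n x^n and match x^{r+n}. The recurrence is
  D(n) a_n + 3 a_{n-1} + 2 a_{n-2} = 0,  where D(n) = (r+n)(r+n-1) + (13/3)(r+n) + (8/3).
  a_n = [-3 a_{n-1} - 2 a_{n-2}] / D(n).
Since the indicial polynomial factors as (r - r_1)(r - r_2), D(n) = (r_1 + n - r_1)(r_1 + n - r_2) = n(n + 2/3).
Evaluating step by step (a_0 = 1):
  n = 1: D(1) = 1(1 + 2/3) = 5/3; numerator = -3(1) = -3; a_1 = (-3)/(5/3) = -9/5
  n = 2: D(2) = 2(2 + 2/3) = 16/3; numerator = -3(-9/5) - 2(1) = 17/5; a_2 = (17/5)/(16/3) = 51/80
  n = 3: D(3) = 3(3 + 2/3) = 11; numerator = -3(51/80) - 2(-9/5) = 27/16; a_3 = (27/16)/(11) = 27/176

r = -4/3; a_0 = 1; a_1 = -9/5; a_2 = 51/80; a_3 = 27/176


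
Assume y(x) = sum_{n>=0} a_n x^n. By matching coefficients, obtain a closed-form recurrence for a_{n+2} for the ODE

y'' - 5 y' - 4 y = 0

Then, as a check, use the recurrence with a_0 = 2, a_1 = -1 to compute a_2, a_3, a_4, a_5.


Substitute y = sum_n a_n x^n.
y''(x) has coefficient (n+2)(n+1) a_{n+2} at x^n;
-5 y'(x) has coefficient -5 (n+1) a_{n+1} at x^n;
-4 y(x) has coefficient -4 a_n at x^n.
Matching x^n: (n+2)(n+1) a_{n+2} - 5 (n+1) a_{n+1} - 4 a_n = 0.
Thus a_{n+2} = [5 (n+1) a_{n+1} + 4 a_n] / ((n+1)(n+2)).

Check with a_0 = 2, a_1 = -1 (apply the recurrence for n = 0, 1, 2, 3): a_0 = 2, a_1 = -1, a_2 = 3/2, a_3 = 11/6, a_4 = 67/24, a_5 = 379/120.

a_(n+2) = [5 (n+1) a_(n+1) + 4 a_n] / ((n+1)(n+2)); check: a_0 = 2, a_1 = -1, a_2 = 3/2, a_3 = 11/6, a_4 = 67/24, a_5 = 379/120


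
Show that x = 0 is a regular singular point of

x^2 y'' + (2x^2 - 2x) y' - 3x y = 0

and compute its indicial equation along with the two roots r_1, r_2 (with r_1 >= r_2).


Divide by x^2 to reach normal form y'' + P_1(x) y' + P_2(x) y = 0 with P_1(x) = 2 - 2/x and P_2(x) = -3/x.
x = 0 is a singular point because the y'-coefficient 2 - 2/x has a pole at x = 0 and the y-coefficient -3/x has a pole at x = 0.
It is a regular singular point because x P_1(x) = p(x) = 2x - 2 and x^2 P_2(x) = q(x) = -3x are polynomials, hence analytic at x = 0.
p(0) = -2,  q(0) = 0.
Indicial equation: r(r-1) + p(0) r + q(0) = 0, i.e. r^2 + (p(0) - 1) r + q(0) = 0, i.e. r^2 - 3 r = 0.
Discriminant: (-3)^2 - 4(0) = 9, so r = (3 ± 3)/2.
Solving: r_1 = 3, r_2 = 0.

indicial: r^2 - 3 r = 0; roots r_1 = 3, r_2 = 0


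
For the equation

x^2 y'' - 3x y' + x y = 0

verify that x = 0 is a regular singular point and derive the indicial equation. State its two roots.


Divide by x^2 to reach normal form y'' + P_1(x) y' + P_2(x) y = 0 with P_1(x) = -3/x and P_2(x) = 1/x.
x = 0 is a singular point because the y'-coefficient -3/x has a pole at x = 0 and the y-coefficient 1/x has a pole at x = 0.
It is a regular singular point because x P_1(x) = p(x) = -3 and x^2 P_2(x) = q(x) = x are polynomials, hence analytic at x = 0.
p(0) = -3,  q(0) = 0.
Indicial equation: r(r-1) + p(0) r + q(0) = 0, i.e. r^2 + (p(0) - 1) r + q(0) = 0, i.e. r^2 - 4 r = 0.
Discriminant: (-4)^2 - 4(0) = 16, so r = (4 ± 4)/2.
Solving: r_1 = 4, r_2 = 0.

indicial: r^2 - 4 r = 0; roots r_1 = 4, r_2 = 0


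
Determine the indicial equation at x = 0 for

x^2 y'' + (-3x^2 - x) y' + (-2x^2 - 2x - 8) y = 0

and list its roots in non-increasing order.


Divide by x^2 to reach normal form y'' + P_1(x) y' + P_2(x) y = 0 with P_1(x) = -3 - 1/x and P_2(x) = -2 - 2/x - 8/x^2.
x = 0 is a singular point because the y'-coefficient -3 - 1/x has a pole at x = 0 and the y-coefficient -2 - 2/x - 8/x^2 has a pole at x = 0.
It is a regular singular point because x P_1(x) = p(x) = -3x - 1 and x^2 P_2(x) = q(x) = -2x^2 - 2x - 8 are polynomials, hence analytic at x = 0.
p(0) = -1,  q(0) = -8.
Indicial equation: r(r-1) + p(0) r + q(0) = 0, i.e. r^2 + (p(0) - 1) r + q(0) = 0, i.e. r^2 - 2 r - 8 = 0.
Discriminant: (-2)^2 - 4(-8) = 36, so r = (2 ± 6)/2.
Solving: r_1 = 4, r_2 = -2.

indicial: r^2 - 2 r - 8 = 0; roots r_1 = 4, r_2 = -2


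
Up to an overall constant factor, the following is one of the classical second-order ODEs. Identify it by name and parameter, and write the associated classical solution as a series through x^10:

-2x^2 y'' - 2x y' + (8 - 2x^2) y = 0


All three coefficients share the factor -2; dividing through by -2 gives  x^2 y'' + x y' + (x^2 - 4) y = 0.
This matches the Bessel equation x^2 y'' + x y' + (x^2 - nu^2) y = 0 with nu^2 = 4, so nu = 2; the solution bounded at x = 0 is J_2(x).
Frobenius at x = 0: indicial roots ±nu; for r = nu the recurrence k(k + 2nu) c_k = -c_{k-2} gives the standard series J_nu(x) = sum_{k>=0} (-1)^k / (k! (k+nu)!) (x/2)^(2k+nu). Evaluate the first 5 terms:
  k = 0: (-1)^0 / (0! * 2! * 2^2) x^2 = 1/(1*2*4) x^2 = (1/8) x^2
  k = 1: (-1)^1 / (1! * 3! * 2^4) x^4 = -1/(1*6*16) x^4 = (-1/96) x^4
  k = 2: (-1)^2 / (2! * 4! * 2^6) x^6 = 1/(2*24*64) x^6 = (1/3072) x^6
  k = 3: (-1)^3 / (3! * 5! * 2^8) x^8 = -1/(6*120*256) x^8 = (-1/184320) x^8
  k = 4: (-1)^4 / (4! * 6! * 2^10) x^10 = 1/(24*720*1024) x^10 = (1/17694720) x^10
Hence J_2(x) = x^10/17694720 - x^8/184320 + x^6/3072 - x^4/96 + x^2/8 + ....

J_2(x); series = x^10/17694720 - x^8/184320 + x^6/3072 - x^4/96 + x^2/8


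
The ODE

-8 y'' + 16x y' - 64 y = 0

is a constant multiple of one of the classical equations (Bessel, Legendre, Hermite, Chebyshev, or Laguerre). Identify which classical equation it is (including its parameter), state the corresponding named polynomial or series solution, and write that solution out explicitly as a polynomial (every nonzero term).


All three coefficients share the factor -8; dividing through by -8 gives  y'' - 2x y' + 8 y = 0.
This matches the Hermite equation y'' - 2x y' + 2n y = 0 with 2n = 8, so n = 4; the polynomial solution is H_4(x).
With y = sum_k a_k x^k, matching x^k gives (k+2)(k+1) a_{k+2} = 2(k - n) a_k = 2(k - 4) a_k. The right side vanishes at k = 4, so the series with the parity of 4 terminates at degree 4.
Standard normalization: leading coefficient of H_n is 2^n, so a_4 = 2^4 = 16. Work downward with a_k = (k+1)(k+2) a_{k+2} / (2(k - n)):
  a_2 = (3)(4)(16) / (2(2 - 4)) = 192/(-4) = -48
  a_0 = (1)(2)(-48) / (2(0 - 4)) = -96/(-8) = 12
Hence H_4(x) = 16 x^4 - 48 x^2 + 12.

H_4(x); series = 16 x^4 - 48 x^2 + 12


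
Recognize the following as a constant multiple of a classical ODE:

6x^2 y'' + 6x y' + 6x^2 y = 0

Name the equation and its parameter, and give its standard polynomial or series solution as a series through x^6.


All three coefficients share the factor 6; dividing through by 6 gives  x^2 y'' + x y' + x^2 y = 0.
This matches the Bessel equation x^2 y'' + x y' + (x^2 - nu^2) y = 0 with nu^2 = 0, so nu = 0; the solution bounded at x = 0 is J_0(x).
Frobenius at x = 0: indicial roots ±nu; for r = nu the recurrence k(k + 2nu) c_k = -c_{k-2} gives the standard series J_nu(x) = sum_{k>=0} (-1)^k / (k! (k+nu)!) (x/2)^(2k+nu). Evaluate the first 4 terms:
  k = 0: (-1)^0 / (0! * 0! * 2^0) x^0 = 1/(1*1*1) x^0 = (1) x^0
  k = 1: (-1)^1 / (1! * 1! * 2^2) x^2 = -1/(1*1*4) x^2 = (-1/4) x^2
  k = 2: (-1)^2 / (2! * 2! * 2^4) x^4 = 1/(2*2*16) x^4 = (1/64) x^4
  k = 3: (-1)^3 / (3! * 3! * 2^6) x^6 = -1/(6*6*64) x^6 = (-1/2304) x^6
Hence J_0(x) = -x^6/2304 + x^4/64 - x^2/4 + 1 + ....

J_0(x); series = -x^6/2304 + x^4/64 - x^2/4 + 1


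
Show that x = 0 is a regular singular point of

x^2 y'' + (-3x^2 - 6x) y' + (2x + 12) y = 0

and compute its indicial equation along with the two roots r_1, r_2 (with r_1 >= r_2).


Divide by x^2 to reach normal form y'' + P_1(x) y' + P_2(x) y = 0 with P_1(x) = -3 - 6/x and P_2(x) = 2/x + 12/x^2.
x = 0 is a singular point because the y'-coefficient -3 - 6/x has a pole at x = 0 and the y-coefficient 2/x + 12/x^2 has a pole at x = 0.
It is a regular singular point because x P_1(x) = p(x) = -3x - 6 and x^2 P_2(x) = q(x) = 2x + 12 are polynomials, hence analytic at x = 0.
p(0) = -6,  q(0) = 12.
Indicial equation: r(r-1) + p(0) r + q(0) = 0, i.e. r^2 + (p(0) - 1) r + q(0) = 0, i.e. r^2 - 7 r + 12 = 0.
Discriminant: (-7)^2 - 4(12) = 1, so r = (7 ± 1)/2.
Solving: r_1 = 4, r_2 = 3.

indicial: r^2 - 7 r + 12 = 0; roots r_1 = 4, r_2 = 3


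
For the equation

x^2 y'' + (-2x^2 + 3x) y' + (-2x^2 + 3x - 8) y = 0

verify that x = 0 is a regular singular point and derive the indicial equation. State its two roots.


Divide by x^2 to reach normal form y'' + P_1(x) y' + P_2(x) y = 0 with P_1(x) = -2 + 3/x and P_2(x) = -2 + 3/x - 8/x^2.
x = 0 is a singular point because the y'-coefficient -2 + 3/x has a pole at x = 0 and the y-coefficient -2 + 3/x - 8/x^2 has a pole at x = 0.
It is a regular singular point because x P_1(x) = p(x) = 3 - 2x and x^2 P_2(x) = q(x) = -2x^2 + 3x - 8 are polynomials, hence analytic at x = 0.
p(0) = 3,  q(0) = -8.
Indicial equation: r(r-1) + p(0) r + q(0) = 0, i.e. r^2 + (p(0) - 1) r + q(0) = 0, i.e. r^2 + 2 r - 8 = 0.
Discriminant: (2)^2 - 4(-8) = 36, so r = (-2 ± 6)/2.
Solving: r_1 = 2, r_2 = -4.

indicial: r^2 + 2 r - 8 = 0; roots r_1 = 2, r_2 = -4


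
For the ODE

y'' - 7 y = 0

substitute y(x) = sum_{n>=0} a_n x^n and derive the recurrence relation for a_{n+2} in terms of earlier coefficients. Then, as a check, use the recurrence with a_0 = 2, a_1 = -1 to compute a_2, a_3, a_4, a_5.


Substitute y = sum_n a_n x^n into y'' + (const) y = 0.
y''(x) = sum_{n>=0} (n+2)(n+1) a_{n+2} x^n.
The ODE becomes sum_n [(n+2)(n+1) a_{n+2} - 7 a_n] x^n = 0.
Setting each coefficient to zero gives the recurrence:
  (n+2)(n+1) a_{n+2} - 7 a_n = 0,
  a_{n+2} = 7 / ((n+1)(n+2)) a_n.

Check with a_0 = 2, a_1 = -1 (apply the recurrence for n = 0, 1, 2, 3): a_0 = 2, a_1 = -1, a_2 = 7, a_3 = -7/6, a_4 = 49/12, a_5 = -49/120.

a_{n+2} = 7/((n+1)(n+2)) * a_n; check: a_0 = 2, a_1 = -1, a_2 = 7, a_3 = -7/6, a_4 = 49/12, a_5 = -49/120


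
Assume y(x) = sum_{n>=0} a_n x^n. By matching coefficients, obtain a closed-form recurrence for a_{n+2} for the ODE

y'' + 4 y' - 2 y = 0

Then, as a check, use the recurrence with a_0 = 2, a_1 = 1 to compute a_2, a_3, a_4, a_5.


Substitute y = sum_n a_n x^n.
y''(x) has coefficient (n+2)(n+1) a_{n+2} at x^n;
4 y'(x) has coefficient 4 (n+1) a_{n+1} at x^n;
-2 y(x) has coefficient -2 a_n at x^n.
Matching x^n: (n+2)(n+1) a_{n+2} + 4 (n+1) a_{n+1} - 2 a_n = 0.
Thus a_{n+2} = [-4 (n+1) a_{n+1} + 2 a_n] / ((n+1)(n+2)).

Check with a_0 = 2, a_1 = 1 (apply the recurrence for n = 0, 1, 2, 3): a_0 = 2, a_1 = 1, a_2 = 0, a_3 = 1/3, a_4 = -1/3, a_5 = 3/10.

a_(n+2) = [-4 (n+1) a_(n+1) + 2 a_n] / ((n+1)(n+2)); check: a_0 = 2, a_1 = 1, a_2 = 0, a_3 = 1/3, a_4 = -1/3, a_5 = 3/10


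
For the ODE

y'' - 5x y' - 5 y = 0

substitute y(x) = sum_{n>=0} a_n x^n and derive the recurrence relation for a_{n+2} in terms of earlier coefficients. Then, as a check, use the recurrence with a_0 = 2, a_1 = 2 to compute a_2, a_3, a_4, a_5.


Substitute y = sum_n a_n x^n.
y''(x) has coefficient (n+2)(n+1) a_{n+2} at x^n;
-5 x y'(x) has coefficient -5 n a_n at x^n (shift);
-5 y(x) has coefficient -5 a_n at x^n.
Matching x^n: (n+2)(n+1) a_{n+2} + (-5n - 5) a_n = 0.
Thus a_{n+2} = (5n + 5) / ((n+1)(n+2)) * a_n.

Check with a_0 = 2, a_1 = 2 (apply the recurrence for n = 0, 1, 2, 3): a_0 = 2, a_1 = 2, a_2 = 5, a_3 = 10/3, a_4 = 25/4, a_5 = 10/3.

a_(n+2) = (5n + 5) / ((n+1)(n+2)) * a_n; check: a_0 = 2, a_1 = 2, a_2 = 5, a_3 = 10/3, a_4 = 25/4, a_5 = 10/3


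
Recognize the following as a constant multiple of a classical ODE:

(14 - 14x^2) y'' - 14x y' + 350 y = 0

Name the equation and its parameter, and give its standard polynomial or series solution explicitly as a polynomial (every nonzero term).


All three coefficients share the factor 14; dividing through by 14 gives  (1 - x^2) y'' - x y' + 25 y = 0.
This matches the Chebyshev equation (1 - x^2) y'' - x y' + n^2 y = 0 (note the -x y' term, not -2x y') with n^2 = 25, so n = 5; the polynomial solution is T_5(x).
With y = sum_k a_k x^k, matching x^k gives (k+2)(k+1) a_{k+2} = (k^2 - n^2) a_k = (k - 5)(k + 5) a_k. The right side vanishes at k = 5, so the series with the parity of 5 terminates at degree 5.
Standard normalization: leading coefficient of T_n is 2^(n-1), so a_5 = 2^4 = 16. Work downward with a_k = (k+1)(k+2) a_{k+2} / ((k - 5)(k + 5)):
  a_3 = (4)(5)(16) / ((3 - 5)(3 + 5)) = 320/(-16) = -20
  a_1 = (2)(3)(-20) / ((1 - 5)(1 + 5)) = -120/(-24) = 5
Hence T_5(x) = 16 x^5 - 20 x^3 + 5 x.

T_5(x); series = 16 x^5 - 20 x^3 + 5 x
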